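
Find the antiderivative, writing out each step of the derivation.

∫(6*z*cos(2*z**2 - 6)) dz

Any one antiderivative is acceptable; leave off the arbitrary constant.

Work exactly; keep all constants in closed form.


Step 1. Substitute u = z**2 - 3, turning ∫(6*z*cos(2*z**2 - 6)) dz into ∫(3*cos(2*u)) du: now ∫(3*cos(2*u)) du.
Step 2. Evaluate the standard form: now 3*sin(2*u)/2.
Step 3. Substitute back u = z**2 - 3: now 3*sin(2*z**2 - 6)/2.
Answer: 3*sin(2*z**2 - 6)/2.


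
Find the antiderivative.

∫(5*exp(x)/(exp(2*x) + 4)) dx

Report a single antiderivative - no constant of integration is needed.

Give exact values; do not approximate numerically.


Answer: 5*atan(exp(x)/2)/2.


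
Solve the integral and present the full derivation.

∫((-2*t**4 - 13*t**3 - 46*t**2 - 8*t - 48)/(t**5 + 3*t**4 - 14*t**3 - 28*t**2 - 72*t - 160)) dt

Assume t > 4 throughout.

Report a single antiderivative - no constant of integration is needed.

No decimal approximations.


Step 1. Decompose ∫((-2*t**4 - 13*t**3 - 46*t**2 - 8*t - 48)/(t**5 + 3*t**4 - 14*t**3 - 28*t**2 - 72*t - 160)) dt by partial fractions, (-2*t**4 - 13*t**3 - 46*t**2 - 8*t - 48)/(t**5 + 3*t**4 - 14*t**3 - 28*t**2 - 72*t - 160) = -2/(t**2 + 4) - 1/(t + 5) + 1/(t + 2) - 2/(t - 4): now ∫(-2/(t - 4)) dt + ∫(1/(t + 2)) dt + ∫(-1/(t + 5)) dt + ∫(-2/(t**2 + 4)) dt.
Step 2. Evaluate the standard form [assuming t > -5]: now -log(t + 5) + ∫(-2/(t - 4)) dt + ∫(1/(t + 2)) dt + ∫(-2/(t**2 + 4)) dt.
Step 3. Evaluate the standard form [assuming t > -2]: now log(t + 2) - log(t + 5) + ∫(-2/(t - 4)) dt + ∫(-2/(t**2 + 4)) dt.
Step 4. Evaluate the standard form [assuming t > 4]: now -2*log(t - 4) + log(t + 2) - log(t + 5) + ∫(-2/(t**2 + 4)) dt.
Step 5. Evaluate the standard form: now -2*log(t - 4) + log(t + 2) - log(t + 5) - atan(t/2).
Answer: -2*log(t - 4) + log(t + 2) - log(t + 5) - atan(t/2).


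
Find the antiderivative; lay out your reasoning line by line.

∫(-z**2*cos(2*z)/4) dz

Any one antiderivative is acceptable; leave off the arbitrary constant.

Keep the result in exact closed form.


Step 1. Integrate ∫(-z**2*cos(2*z)/4) dz by parts with u = z**2, dv = (-cos(2*z)/4) dz, so v = -sin(2*z)/8: now -z**2*sin(2*z)/8 + ∫(z*sin(2*z)/4) dz.
Step 2. Integrate ∫(z*sin(2*z)/4) dz by parts with u = z, dv = (sin(2*z)/4) dz, so v = -cos(2*z)/8: now -z**2*sin(2*z)/8 - z*cos(2*z)/8 + ∫(cos(2*z)/8) dz.
Step 3. Evaluate the standard form: now -z**2*sin(2*z)/8 - z*cos(2*z)/8 + sin(2*z)/16.
Answer: -z**2*sin(2*z)/8 - z*cos(2*z)/8 + sin(2*z)/16.


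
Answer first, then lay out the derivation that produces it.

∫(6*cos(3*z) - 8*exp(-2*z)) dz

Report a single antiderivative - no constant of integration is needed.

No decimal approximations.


The answer is 2*sin(3*z) + 4*exp(-2*z).
Step 1. Rewrite: now ∫(-8*exp(-2*z)) dz + ∫(6*cos(3*z)) dz.
Step 2. Evaluate the standard form: now ∫(6*cos(3*z)) dz + 4*exp(-2*z).
Step 3. Evaluate the standard form: now 2*sin(3*z) + 4*exp(-2*z).
Answer: 2*sin(3*z) + 4*exp(-2*z).


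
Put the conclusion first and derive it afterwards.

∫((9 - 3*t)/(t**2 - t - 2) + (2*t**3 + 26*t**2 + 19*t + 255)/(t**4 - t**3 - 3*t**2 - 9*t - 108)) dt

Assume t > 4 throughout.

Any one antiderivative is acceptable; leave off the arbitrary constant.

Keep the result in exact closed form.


The answer is 5*log(t - 4) + log(t - 2) - 4*log(t + 1) - 3*log(t + 3) - atan(t/3)/3.
Step 1. Rewrite: now ∫((9 - 3*t)/(t**2 - t - 2)) dt + ∫((2*t**3 + 26*t**2 + 19*t + 255)/(t**4 - t**3 - 3*t**2 - 9*t - 108)) dt.
Step 2. Decompose ∫((9 - 3*t)/(t**2 - t - 2)) dt by partial fractions, (9 - 3*t)/(t**2 - t - 2) = -4/(t + 1) + 1/(t - 2): now ∫((2*t**3 + 26*t**2 + 19*t + 255)/(t**4 - t**3 - 3*t**2 - 9*t - 108)) dt + ∫(1/(t - 2)) dt + ∫(-4/(t + 1)) dt.
Step 3. Evaluate the standard form [assuming t > 2]: now log(t - 2) + ∫((2*t**3 + 26*t**2 + 19*t + 255)/(t**4 - t**3 - 3*t**2 - 9*t - 108)) dt + ∫(-4/(t + 1)) dt.
Step 4. Evaluate the standard form [assuming t > -1]: now log(t - 2) - 4*log(t + 1) + ∫((2*t**3 + 26*t**2 + 19*t + 255)/(t**4 - t**3 - 3*t**2 - 9*t - 108)) dt.
Step 5. Decompose ∫((2*t**3 + 26*t**2 + 19*t + 255)/(t**4 - t**3 - 3*t**2 - 9*t - 108)) dt by partial fractions, (2*t**3 + 26*t**2 + 19*t + 255)/(t**4 - t**3 - 3*t**2 - 9*t - 108) = -1/(t**2 + 9) - 3/(t + 3) + 5/(t - 4): now log(t - 2) - 4*log(t + 1) + ∫(5/(t - 4)) dt + ∫(-3/(t + 3)) dt + ∫(-1/(t**2 + 9)) dt.
Step 6. Evaluate the standard form [assuming t > -3]: now log(t - 2) - 4*log(t + 1) - 3*log(t + 3) + ∫(5/(t - 4)) dt + ∫(-1/(t**2 + 9)) dt.
Step 7. Evaluate the standard form [assuming t > 4]: now 5*log(t - 4) + log(t - 2) - 4*log(t + 1) - 3*log(t + 3) + ∫(-1/(t**2 + 9)) dt.
Step 8. Evaluate the standard form: now 5*log(t - 4) + log(t - 2) - 4*log(t + 1) - 3*log(t + 3) - atan(t/3)/3.
Answer: 5*log(t - 4) + log(t - 2) - 4*log(t + 1) - 3*log(t + 3) - atan(t/3)/3.


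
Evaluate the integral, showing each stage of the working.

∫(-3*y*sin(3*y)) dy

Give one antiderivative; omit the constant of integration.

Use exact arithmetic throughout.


Step 1. Integrate ∫(-3*y*sin(3*y)) dy by parts with u = y, dv = (-3*sin(3*y)) dy, so v = cos(3*y): now y*cos(3*y) + ∫(-cos(3*y)) dy.
Step 2. Evaluate the standard form: now y*cos(3*y) - sin(3*y)/3.
Answer: y*cos(3*y) - sin(3*y)/3.


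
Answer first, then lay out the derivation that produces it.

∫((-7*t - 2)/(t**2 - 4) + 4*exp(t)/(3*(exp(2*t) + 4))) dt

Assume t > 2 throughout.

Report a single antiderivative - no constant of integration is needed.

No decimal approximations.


The answer is -4*log(t - 2) - 3*log(t + 2) + 2*atan(exp(t)/2)/3.
Step 1. Rewrite: now ∫((-7*t - 2)/(t**2 - 4)) dt + ∫(4*exp(t)/(3*(exp(2*t) + 4))) dt.
Step 2. Decompose ∫((-7*t - 2)/(t**2 - 4)) dt by partial fractions, (-7*t - 2)/(t**2 - 4) = -3/(t + 2) - 4/(t - 2): now ∫(4*exp(t)/(3*(exp(2*t) + 4))) dt + ∫(-4/(t - 2)) dt + ∫(-3/(t + 2)) dt.
Step 3. Evaluate the standard form [assuming t > 2]: now -4*log(t - 2) + ∫(4*exp(t)/(3*(exp(2*t) + 4))) dt + ∫(-3/(t + 2)) dt.
Step 4. Evaluate the standard form [assuming t > -2]: now -4*log(t - 2) - 3*log(t + 2) + ∫(4*exp(t)/(3*(exp(2*t) + 4))) dt.
Step 5. Substitute u = exp(t), turning ∫(4*exp(t)/(3*(exp(2*t) + 4))) dt into ∫(4/(3*(u**2 + 4))) du: now -4*log(t - 2) - 3*log(t + 2) + ∫(4/(3*(u**2 + 4))) du.
Step 6. Evaluate the standard form: now -4*log(t - 2) - 3*log(t + 2) + 2*atan(u/2)/3.
Step 7. Substitute back u = exp(t): now -4*log(t - 2) - 3*log(t + 2) + 2*atan(exp(t)/2)/3.
Answer: -4*log(t - 2) - 3*log(t + 2) + 2*atan(exp(t)/2)/3.


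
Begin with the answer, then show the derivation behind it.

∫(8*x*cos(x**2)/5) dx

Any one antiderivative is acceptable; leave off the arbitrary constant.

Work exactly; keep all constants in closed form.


The answer is 4*sin(x**2)/5.
Step 1. Substitute u = x**2, turning ∫(8*x*cos(x**2)/5) dx into ∫(4*cos(u)/5) du: now ∫(4*cos(u)/5) du.
Step 2. Evaluate the standard form: now 4*sin(u)/5.
Step 3. Substitute back u = x**2: now 4*sin(x**2)/5.
Answer: 4*sin(x**2)/5.


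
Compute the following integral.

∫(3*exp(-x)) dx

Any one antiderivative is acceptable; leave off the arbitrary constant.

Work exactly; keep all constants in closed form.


Answer: -3*exp(-x).


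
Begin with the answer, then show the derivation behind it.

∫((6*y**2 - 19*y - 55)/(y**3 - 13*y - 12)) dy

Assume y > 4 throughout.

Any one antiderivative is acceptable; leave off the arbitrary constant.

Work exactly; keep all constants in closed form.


The answer is -log(y - 4) + 3*log(y + 1) + 4*log(y + 3).
Step 1. Decompose ∫((6*y**2 - 19*y - 55)/(y**3 - 13*y - 12)) dy by partial fractions, (6*y**2 - 19*y - 55)/(y**3 - 13*y - 12) = 4/(y + 3) + 3/(y + 1) - 1/(y - 4): now ∫(-1/(y - 4)) dy + ∫(3/(y + 1)) dy + ∫(4/(y + 3)) dy.
Step 2. Evaluate the standard form [assuming y > 4]: now -log(y - 4) + ∫(3/(y + 1)) dy + ∫(4/(y + 3)) dy.
Step 3. Evaluate the standard form [assuming y > -3]: now -log(y - 4) + 4*log(y + 3) + ∫(3/(y + 1)) dy.
Step 4. Evaluate the standard form [assuming y > -1]: now -log(y - 4) + 3*log(y + 1) + 4*log(y + 3).
Answer: -log(y - 4) + 3*log(y + 1) + 4*log(y + 3).


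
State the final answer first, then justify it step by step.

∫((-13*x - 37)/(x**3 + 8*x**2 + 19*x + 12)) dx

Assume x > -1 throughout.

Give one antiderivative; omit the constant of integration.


The answer is -4*log(x + 1) - log(x + 3) + 5*log(x + 4).
Step 1. Decompose ∫((-13*x - 37)/(x**3 + 8*x**2 + 19*x + 12)) dx by partial fractions, (-13*x - 37)/(x**3 + 8*x**2 + 19*x + 12) = 5/(x + 4) - 1/(x + 3) - 4/(x + 1): now ∫(-4/(x + 1)) dx + ∫(-1/(x + 3)) dx + ∫(5/(x + 4)) dx.
Step 2. Evaluate the standard form [assuming x > -1]: now -4*log(x + 1) + ∫(-1/(x + 3)) dx + ∫(5/(x + 4)) dx.
Step 3. Evaluate the standard form [assuming x > -4]: now -4*log(x + 1) + 5*log(x + 4) + ∫(-1/(x + 3)) dx.
Step 4. Evaluate the standard form [assuming x > -3]: now -4*log(x + 1) - log(x + 3) + 5*log(x + 4).
Answer: -4*log(x + 1) - log(x + 3) + 5*log(x + 4).


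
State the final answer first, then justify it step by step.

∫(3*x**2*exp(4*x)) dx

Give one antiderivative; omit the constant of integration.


The answer is 3*x**2*exp(4*x)/4 - 3*x*exp(4*x)/8 + 3*exp(4*x)/32.
Step 1. Integrate ∫(3*x**2*exp(4*x)) dx by parts with u = x**2, dv = (3*exp(4*x)) dx, so v = 3*exp(4*x)/4: now 3*x**2*exp(4*x)/4 + ∫(-3*x*exp(4*x)/2) dx.
Step 2. Integrate ∫(-3*x*exp(4*x)/2) dx by parts with u = x, dv = (-3*exp(4*x)/2) dx, so v = -3*exp(4*x)/8: now 3*x**2*exp(4*x)/4 - 3*x*exp(4*x)/8 + ∫(3*exp(4*x)/8) dx.
Step 3. Evaluate the standard form: now 3*x**2*exp(4*x)/4 - 3*x*exp(4*x)/8 + 3*exp(4*x)/32.
Answer: 3*x**2*exp(4*x)/4 - 3*x*exp(4*x)/8 + 3*exp(4*x)/32.


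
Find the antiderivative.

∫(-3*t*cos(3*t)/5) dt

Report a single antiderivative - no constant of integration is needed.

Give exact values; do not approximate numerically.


Answer: -t*sin(3*t)/5 - cos(3*t)/15.


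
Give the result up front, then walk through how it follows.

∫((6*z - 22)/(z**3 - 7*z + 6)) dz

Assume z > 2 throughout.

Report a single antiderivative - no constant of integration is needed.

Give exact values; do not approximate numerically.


The answer is -2*log(z - 2) + 4*log(z - 1) - 2*log(z + 3).
Step 1. Decompose ∫((6*z - 22)/(z**3 - 7*z + 6)) dz by partial fractions, (6*z - 22)/(z**3 - 7*z + 6) = -2/(z + 3) + 4/(z - 1) - 2/(z - 2): now ∫(-2/(z - 2)) dz + ∫(4/(z - 1)) dz + ∫(-2/(z + 3)) dz.
Step 2. Evaluate the standard form [assuming z > 1]: now 4*log(z - 1) + ∫(-2/(z - 2)) dz + ∫(-2/(z + 3)) dz.
Step 3. Evaluate the standard form [assuming z > 2]: now -2*log(z - 2) + 4*log(z - 1) + ∫(-2/(z + 3)) dz.
Step 4. Evaluate the standard form [assuming z > -3]: now -2*log(z - 2) + 4*log(z - 1) - 2*log(z + 3).
Answer: -2*log(z - 2) + 4*log(z - 1) - 2*log(z + 3).


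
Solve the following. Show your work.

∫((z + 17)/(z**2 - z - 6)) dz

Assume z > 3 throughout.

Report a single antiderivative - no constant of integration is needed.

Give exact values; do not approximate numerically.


Step 1. Decompose ∫((z + 17)/(z**2 - z - 6)) dz by partial fractions, (z + 17)/(z**2 - z - 6) = -3/(z + 2) + 4/(z - 3): now ∫(4/(z - 3)) dz + ∫(-3/(z + 2)) dz.
Step 2. Evaluate the standard form [assuming z > 3]: now 4*log(z - 3) + ∫(-3/(z + 2)) dz.
Step 3. Evaluate the standard form [assuming z > -2]: now 4*log(z - 3) - 3*log(z + 2).
Answer: 4*log(z - 3) - 3*log(z + 2).


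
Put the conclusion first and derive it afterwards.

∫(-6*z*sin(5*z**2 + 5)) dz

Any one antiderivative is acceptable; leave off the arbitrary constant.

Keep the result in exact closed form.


The answer is 3*cos(5*z**2 + 5)/5.
Step 1. Substitute u = z**2 + 1, turning ∫(-6*z*sin(5*z**2 + 5)) dz into ∫(-3*sin(5*u)) du: now ∫(-3*sin(5*u)) du.
Step 2. Evaluate the standard form: now 3*cos(5*u)/5.
Step 3. Substitute back u = z**2 + 1: now 3*cos(5*z**2 + 5)/5.
Answer: 3*cos(5*z**2 + 5)/5.


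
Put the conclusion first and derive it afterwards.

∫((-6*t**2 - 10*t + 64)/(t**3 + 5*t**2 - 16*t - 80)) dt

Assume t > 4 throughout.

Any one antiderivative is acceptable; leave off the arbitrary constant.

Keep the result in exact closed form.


The answer is -log(t - 4) - log(t + 4) - 4*log(t + 5).
Step 1. Decompose ∫((-6*t**2 - 10*t + 64)/(t**3 + 5*t**2 - 16*t - 80)) dt by partial fractions, (-6*t**2 - 10*t + 64)/(t**3 + 5*t**2 - 16*t - 80) = -4/(t + 5) - 1/(t + 4) - 1/(t - 4): now ∫(-1/(t - 4)) dt + ∫(-1/(t + 4)) dt + ∫(-4/(t + 5)) dt.
Step 2. Evaluate the standard form [assuming t > -4]: now -log(t + 4) + ∫(-1/(t - 4)) dt + ∫(-4/(t + 5)) dt.
Step 3. Evaluate the standard form [assuming t > -5]: now -log(t + 4) - 4*log(t + 5) + ∫(-1/(t - 4)) dt.
Step 4. Evaluate the standard form [assuming t > 4]: now -log(t - 4) - log(t + 4) - 4*log(t + 5).
Answer: -log(t - 4) - log(t + 4) - 4*log(t + 5).


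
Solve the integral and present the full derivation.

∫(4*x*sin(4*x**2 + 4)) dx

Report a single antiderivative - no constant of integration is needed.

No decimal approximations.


Step 1. Substitute u = x**2 + 1, turning ∫(4*x*sin(4*x**2 + 4)) dx into ∫(2*sin(4*u)) du: now ∫(2*sin(4*u)) du.
Step 2. Evaluate the standard form: now -cos(4*u)/2.
Step 3. Substitute back u = x**2 + 1: now -cos(4*x**2 + 4)/2.
Answer: -cos(4*x**2 + 4)/2.


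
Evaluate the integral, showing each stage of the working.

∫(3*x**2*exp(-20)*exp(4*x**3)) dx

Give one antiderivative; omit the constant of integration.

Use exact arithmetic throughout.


Step 1. Substitute u = x**3 - 5, turning ∫(3*x**2*exp(-20)*exp(4*x**3)) dx into ∫(exp(4*u)) du: now ∫(exp(4*u)) du.
Step 2. Evaluate the standard form: now exp(4*u)/4.
Step 3. Substitute back u = x**3 - 5: now exp(4*x**3 - 20)/4.
Answer: exp(4*x**3 - 20)/4.


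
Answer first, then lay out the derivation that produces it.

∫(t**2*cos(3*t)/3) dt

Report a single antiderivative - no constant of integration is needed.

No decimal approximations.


The answer is t**2*sin(3*t)/9 + 2*t*cos(3*t)/27 - 2*sin(3*t)/81.
Step 1. Integrate ∫(t**2*cos(3*t)/3) dt by parts with u = t**2, dv = (cos(3*t)/3) dt, so v = sin(3*t)/9: now t**2*sin(3*t)/9 + ∫(-2*t*sin(3*t)/9) dt.
Step 2. Integrate ∫(-2*t*sin(3*t)/9) dt by parts with u = t, dv = (-2*sin(3*t)/9) dt, so v = 2*cos(3*t)/27: now t**2*sin(3*t)/9 + 2*t*cos(3*t)/27 + ∫(-2*cos(3*t)/27) dt.
Step 3. Evaluate the standard form: now t**2*sin(3*t)/9 + 2*t*cos(3*t)/27 - 2*sin(3*t)/81.
Answer: t**2*sin(3*t)/9 + 2*t*cos(3*t)/27 - 2*sin(3*t)/81.


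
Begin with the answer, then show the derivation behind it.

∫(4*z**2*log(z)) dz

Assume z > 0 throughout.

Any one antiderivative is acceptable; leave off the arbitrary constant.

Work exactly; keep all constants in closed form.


The answer is 4*z**3*log(z)/3 - 4*z**3/9.
Step 1. Integrate ∫(4*z**2*log(z)) dz by parts with u = log(z), dv = (4*z**2) dz, so v = 4*z**3/3 [assuming z > 0]: now 4*z**3*log(z)/3 + ∫(-4*z**2/3) dz.
Step 2. Evaluate the standard form: now 4*z**3*log(z)/3 - 4*z**3/9.
Answer: 4*z**3*log(z)/3 - 4*z**3/9.


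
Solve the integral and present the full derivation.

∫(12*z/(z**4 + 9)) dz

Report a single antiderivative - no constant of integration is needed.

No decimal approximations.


Step 1. Substitute u = z**2, turning ∫(12*z/(z**4 + 9)) dz into ∫(6/(u**2 + 9)) du: now ∫(6/(u**2 + 9)) du.
Step 2. Evaluate the standard form: now 2*atan(u/3).
Step 3. Substitute back u = z**2: now 2*atan(z**2/3).
Answer: 2*atan(z**2/3).


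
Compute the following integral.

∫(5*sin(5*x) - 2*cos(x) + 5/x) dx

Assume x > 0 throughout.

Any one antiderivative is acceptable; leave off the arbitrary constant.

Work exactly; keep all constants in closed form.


Answer: 5*log(x) - 2*sin(x) - cos(5*x).


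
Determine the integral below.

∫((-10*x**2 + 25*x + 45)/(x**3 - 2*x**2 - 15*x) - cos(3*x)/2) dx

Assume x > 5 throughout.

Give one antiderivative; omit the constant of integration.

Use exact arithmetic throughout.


Answer: -3*log(x) - 2*log(x - 5) - 5*log(x + 3) - sin(3*x)/6.


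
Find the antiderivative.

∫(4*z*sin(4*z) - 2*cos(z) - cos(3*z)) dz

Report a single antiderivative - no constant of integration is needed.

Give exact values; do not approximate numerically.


Answer: -z*cos(4*z) - 2*sin(z) - sin(3*z)/3 + sin(4*z)/4.


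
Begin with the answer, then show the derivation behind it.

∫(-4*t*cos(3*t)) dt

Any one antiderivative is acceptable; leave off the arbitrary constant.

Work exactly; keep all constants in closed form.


The answer is -4*t*sin(3*t)/3 - 4*cos(3*t)/9.
Step 1. Integrate ∫(-4*t*cos(3*t)) dt by parts with u = t, dv = (-4*cos(3*t)) dt, so v = -4*sin(3*t)/3: now -4*t*sin(3*t)/3 + ∫(4*sin(3*t)/3) dt.
Step 2. Evaluate the standard form: now -4*t*sin(3*t)/3 - 4*cos(3*t)/9.
Answer: -4*t*sin(3*t)/3 - 4*cos(3*t)/9.


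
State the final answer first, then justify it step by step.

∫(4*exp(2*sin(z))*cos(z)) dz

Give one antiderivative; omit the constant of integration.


The answer is 2*exp(2*sin(z)).
Step 1. Substitute u = sin(z), turning ∫(4*exp(2*sin(z))*cos(z)) dz into ∫(4*exp(2*u)) du: now ∫(4*exp(2*u)) du.
Step 2. Evaluate the standard form: now 2*exp(2*u).
Step 3. Substitute back u = sin(z): now 2*exp(2*sin(z)).
Answer: 2*exp(2*sin(z)).


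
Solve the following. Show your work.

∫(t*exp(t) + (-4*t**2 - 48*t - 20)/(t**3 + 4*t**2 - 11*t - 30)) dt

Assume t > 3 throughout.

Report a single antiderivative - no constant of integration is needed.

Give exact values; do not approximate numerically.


Step 1. Rewrite: now ∫(t*exp(t)) dt + ∫((-4*t**2 - 48*t - 20)/(t**3 + 4*t**2 - 11*t - 30)) dt.
Step 2. Decompose ∫((-4*t**2 - 48*t - 20)/(t**3 + 4*t**2 - 11*t - 30)) dt by partial fractions, (-4*t**2 - 48*t - 20)/(t**3 + 4*t**2 - 11*t - 30) = 5/(t + 5) - 4/(t + 2) - 5/(t - 3): now ∫(t*exp(t)) dt + ∫(-5/(t - 3)) dt + ∫(-4/(t + 2)) dt + ∫(5/(t + 5)) dt.
Step 3. Evaluate the standard form [assuming t > -2]: now -4*log(t + 2) + ∫(t*exp(t)) dt + ∫(-5/(t - 3)) dt + ∫(5/(t + 5)) dt.
Step 4. Evaluate the standard form [assuming t > 3]: now -5*log(t - 3) - 4*log(t + 2) + ∫(t*exp(t)) dt + ∫(5/(t + 5)) dt.
Step 5. Evaluate the standard form [assuming t > -5]: now -5*log(t - 3) - 4*log(t + 2) + 5*log(t + 5) + ∫(t*exp(t)) dt.
Step 6. Integrate ∫(t*exp(t)) dt by parts with u = t, dv = (exp(t)) dt, so v = exp(t): now t*exp(t) - 5*log(t - 3) - 4*log(t + 2) + 5*log(t + 5) + ∫(-exp(t)) dt.
Step 7. Evaluate the standard form: now t*exp(t) - exp(t) - 5*log(t - 3) - 4*log(t + 2) + 5*log(t + 5).
Answer: t*exp(t) - exp(t) - 5*log(t - 3) - 4*log(t + 2) + 5*log(t + 5).


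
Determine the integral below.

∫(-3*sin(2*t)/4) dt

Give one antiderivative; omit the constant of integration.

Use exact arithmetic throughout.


Answer: 3*cos(2*t)/8.


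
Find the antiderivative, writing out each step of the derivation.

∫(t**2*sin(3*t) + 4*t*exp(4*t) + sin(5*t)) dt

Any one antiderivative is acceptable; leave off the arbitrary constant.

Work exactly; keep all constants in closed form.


Step 1. Rewrite: now ∫(4*t*exp(4*t)) dt + ∫(t**2*sin(3*t)) dt + ∫(sin(5*t)) dt.
Step 2. Integrate ∫(4*t*exp(4*t)) dt by parts with u = t, dv = (4*exp(4*t)) dt, so v = exp(4*t): now t*exp(4*t) + ∫(t**2*sin(3*t)) dt + ∫(-exp(4*t)) dt + ∫(sin(5*t)) dt.
Step 3. Evaluate the standard form: now t*exp(4*t) - exp(4*t)/4 + ∫(t**2*sin(3*t)) dt + ∫(sin(5*t)) dt.
Step 4. Evaluate the standard form: now t*exp(4*t) - exp(4*t)/4 - cos(5*t)/5 + ∫(t**2*sin(3*t)) dt.
Step 5. Integrate ∫(t**2*sin(3*t)) dt by parts with u = t**2, dv = (sin(3*t)) dt, so v = -cos(3*t)/3: now -t**2*cos(3*t)/3 + t*exp(4*t) - exp(4*t)/4 - cos(5*t)/5 + ∫(2*t*cos(3*t)/3) dt.
Step 6. Integrate ∫(2*t*cos(3*t)/3) dt by parts with u = t, dv = (2*cos(3*t)/3) dt, so v = 2*sin(3*t)/9: now -t**2*cos(3*t)/3 + t*exp(4*t) + 2*t*sin(3*t)/9 - exp(4*t)/4 - cos(5*t)/5 + ∫(-2*sin(3*t)/9) dt.
Step 7. Evaluate the standard form: now -t**2*cos(3*t)/3 + t*exp(4*t) + 2*t*sin(3*t)/9 - exp(4*t)/4 + 2*cos(3*t)/27 - cos(5*t)/5.
Answer: -t**2*cos(3*t)/3 + t*exp(4*t) + 2*t*sin(3*t)/9 - exp(4*t)/4 + 2*cos(3*t)/27 - cos(5*t)/5.


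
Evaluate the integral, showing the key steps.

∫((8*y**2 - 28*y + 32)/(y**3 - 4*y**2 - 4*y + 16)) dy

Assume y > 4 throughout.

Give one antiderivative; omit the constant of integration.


Step 1. Decompose ∫((8*y**2 - 28*y + 32)/(y**3 - 4*y**2 - 4*y + 16)) dy by partial fractions, (8*y**2 - 28*y + 32)/(y**3 - 4*y**2 - 4*y + 16) = 5/(y + 2) - 1/(y - 2) + 4/(y - 4): now ∫(4/(y - 4)) dy + ∫(-1/(y - 2)) dy + ∫(5/(y + 2)) dy.
Step 2. Evaluate the standard form [assuming y > 2]: now -log(y - 2) + ∫(4/(y - 4)) dy + ∫(5/(y + 2)) dy.
Step 3. Evaluate the standard form [assuming y > -2]: now -log(y - 2) + 5*log(y + 2) + ∫(4/(y - 4)) dy.
Step 4. Evaluate the standard form [assuming y > 4]: now 4*log(y - 4) - log(y - 2) + 5*log(y + 2).
Answer: 4*log(y - 4) - log(y - 2) + 5*log(y + 2).


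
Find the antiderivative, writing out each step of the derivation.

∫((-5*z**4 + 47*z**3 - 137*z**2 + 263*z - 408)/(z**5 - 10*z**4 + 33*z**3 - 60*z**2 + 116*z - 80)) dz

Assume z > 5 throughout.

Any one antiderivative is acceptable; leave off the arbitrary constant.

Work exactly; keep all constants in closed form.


Step 1. Decompose ∫((-5*z**4 + 47*z**3 - 137*z**2 + 263*z - 408)/(z**5 - 10*z**4 + 33*z**3 - 60*z**2 + 116*z - 80)) dz by partial fractions, (-5*z**4 + 47*z**3 - 137*z**2 + 263*z - 408)/(z**5 - 10*z**4 + 33*z**3 - 60*z**2 + 116*z - 80) = 3/(z**2 + 4) - 4/(z - 1) - 3/(z - 4) + 2/(z - 5): now ∫(2/(z - 5)) dz + ∫(-3/(z - 4)) dz + ∫(-4/(z - 1)) dz + ∫(3/(z**2 + 4)) dz.
Step 2. Evaluate the standard form [assuming z > 5]: now 2*log(z - 5) + ∫(-3/(z - 4)) dz + ∫(-4/(z - 1)) dz + ∫(3/(z**2 + 4)) dz.
Step 3. Evaluate the standard form [assuming z > 4]: now 2*log(z - 5) - 3*log(z - 4) + ∫(-4/(z - 1)) dz + ∫(3/(z**2 + 4)) dz.
Step 4. Evaluate the standard form [assuming z > 1]: now 2*log(z - 5) - 3*log(z - 4) - 4*log(z - 1) + ∫(3/(z**2 + 4)) dz.
Step 5. Evaluate the standard form: now 2*log(z - 5) - 3*log(z - 4) - 4*log(z - 1) + 3*atan(z/2)/2.
Answer: 2*log(z - 5) - 3*log(z - 4) - 4*log(z - 1) + 3*atan(z/2)/2.


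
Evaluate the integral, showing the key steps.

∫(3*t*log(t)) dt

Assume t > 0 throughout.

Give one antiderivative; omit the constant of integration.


Step 1. Integrate ∫(3*t*log(t)) dt by parts with u = log(t), dv = (3*t) dt, so v = 3*t**2/2 [assuming t > 0]: now 3*t**2*log(t)/2 + ∫(-3*t/2) dt.
Step 2. Evaluate the standard form: now 3*t**2*log(t)/2 - 3*t**2/4.
Answer: 3*t**2*log(t)/2 - 3*t**2/4.


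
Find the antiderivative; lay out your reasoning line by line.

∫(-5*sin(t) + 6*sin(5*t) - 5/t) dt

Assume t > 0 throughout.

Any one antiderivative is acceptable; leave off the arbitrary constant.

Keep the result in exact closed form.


Step 1. Rewrite: now ∫(-5/t) dt + ∫(-5*sin(t)) dt + ∫(6*sin(5*t)) dt.
Step 2. Evaluate the standard form [assuming t > 0]: now -5*log(t) + ∫(-5*sin(t)) dt + ∫(6*sin(5*t)) dt.
Step 3. Evaluate the standard form: now -5*log(t) + 5*cos(t) + ∫(6*sin(5*t)) dt.
Step 4. Evaluate the standard form: now -5*log(t) + 5*cos(t) - 6*cos(5*t)/5.
Answer: -5*log(t) + 5*cos(t) - 6*cos(5*t)/5.


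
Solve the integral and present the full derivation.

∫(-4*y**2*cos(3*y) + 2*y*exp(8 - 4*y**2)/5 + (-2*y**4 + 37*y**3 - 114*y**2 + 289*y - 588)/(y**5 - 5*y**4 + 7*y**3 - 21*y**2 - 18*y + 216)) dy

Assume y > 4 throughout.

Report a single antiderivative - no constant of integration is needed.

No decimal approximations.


Step 1. Rewrite: now ∫(2*y*exp(8 - 4*y**2)/5) dy + ∫(-4*y**2*cos(3*y)) dy + ∫((-2*y**4 + 37*y**3 - 114*y**2 + 289*y - 588)/(y**5 - 5*y**4 + 7*y**3 - 21*y**2 - 18*y + 216)) dy.
Step 2. Integrate ∫(-4*y**2*cos(3*y)) dy by parts with u = y**2, dv = (-4*cos(3*y)) dy, so v = -4*sin(3*y)/3: now -4*y**2*sin(3*y)/3 + ∫(2*y*exp(8 - 4*y**2)/5) dy + ∫(8*y*sin(3*y)/3) dy + ∫((-2*y**4 + 37*y**3 - 114*y**2 + 289*y - 588)/(y**5 - 5*y**4 + 7*y**3 - 21*y**2 - 18*y + 216)) dy.
Step 3. Integrate ∫(8*y*sin(3*y)/3) dy by parts with u = y, dv = (8*sin(3*y)/3) dy, so v = -8*cos(3*y)/9: now -4*y**2*sin(3*y)/3 - 8*y*cos(3*y)/9 + ∫(2*y*exp(8 - 4*y**2)/5) dy + ∫((-2*y**4 + 37*y**3 - 114*y**2 + 289*y - 588)/(y**5 - 5*y**4 + 7*y**3 - 21*y**2 - 18*y + 216)) dy + ∫(8*cos(3*y)/9) dy.
Step 4. Evaluate the standard form: now -4*y**2*sin(3*y)/3 - 8*y*cos(3*y)/9 + 8*sin(3*y)/27 + ∫(2*y*exp(8 - 4*y**2)/5) dy + ∫((-2*y**4 + 37*y**3 - 114*y**2 + 289*y - 588)/(y**5 - 5*y**4 + 7*y**3 - 21*y**2 - 18*y + 216)) dy.
Step 5. Decompose ∫((-2*y**4 + 37*y**3 - 114*y**2 + 289*y - 588)/(y**5 - 5*y**4 + 7*y**3 - 21*y**2 - 18*y + 216)) dy by partial fractions, (-2*y**4 + 37*y**3 - 114*y**2 + 289*y - 588)/(y**5 - 5*y**4 + 7*y**3 - 21*y**2 - 18*y + 216) = 4/(y**2 + 9) - 5/(y + 2) - 1/(y - 3) + 4/(y - 4): now -4*y**2*sin(3*y)/3 - 8*y*cos(3*y)/9 + 8*sin(3*y)/27 + ∫(2*y*exp(8 - 4*y**2)/5) dy + ∫(4/(y - 4)) dy + ∫(-1/(y - 3)) dy + ∫(-5/(y + 2)) dy + ∫(4/(y**2 + 9)) dy.
Step 6. Evaluate the standard form [assuming y > 3]: now -4*y**2*sin(3*y)/3 - 8*y*cos(3*y)/9 - log(y - 3) + 8*sin(3*y)/27 + ∫(2*y*exp(8 - 4*y**2)/5) dy + ∫(4/(y - 4)) dy + ∫(-5/(y + 2)) dy + ∫(4/(y**2 + 9)) dy.
Step 7. Evaluate the standard form [assuming y > 4]: now -4*y**2*sin(3*y)/3 - 8*y*cos(3*y)/9 + 4*log(y - 4) - log(y - 3) + 8*sin(3*y)/27 + ∫(2*y*exp(8 - 4*y**2)/5) dy + ∫(-5/(y + 2)) dy + ∫(4/(y**2 + 9)) dy.
Step 8. Evaluate the standard form [assuming y > -2]: now -4*y**2*sin(3*y)/3 - 8*y*cos(3*y)/9 + 4*log(y - 4) - log(y - 3) - 5*log(y + 2) + 8*sin(3*y)/27 + ∫(2*y*exp(8 - 4*y**2)/5) dy + ∫(4/(y**2 + 9)) dy.
Step 9. Evaluate the standard form: now -4*y**2*sin(3*y)/3 - 8*y*cos(3*y)/9 + 4*log(y - 4) - log(y - 3) - 5*log(y + 2) + 8*sin(3*y)/27 + 4*atan(y/3)/3 + ∫(2*y*exp(8 - 4*y**2)/5) dy.
Step 10. Substitute u = y**2 - 2, turning ∫(2*y*exp(8 - 4*y**2)/5) dy into ∫(exp(-4*u)/5) du: now -4*y**2*sin(3*y)/3 - 8*y*cos(3*y)/9 + 4*log(y - 4) - log(y - 3) - 5*log(y + 2) + 8*sin(3*y)/27 + 4*atan(y/3)/3 + ∫(exp(-4*u)/5) du.
Step 11. Evaluate the standard form: now -4*y**2*sin(3*y)/3 - 8*y*cos(3*y)/9 + 4*log(y - 4) - log(y - 3) - 5*log(y + 2) + 8*sin(3*y)/27 + 4*atan(y/3)/3 - exp(-4*u)/20.
Step 12. Substitute back u = y**2 - 2: now -4*y**2*sin(3*y)/3 - 8*y*cos(3*y)/9 - exp(8 - 4*y**2)/20 + 4*log(y - 4) - log(y - 3) - 5*log(y + 2) + 8*sin(3*y)/27 + 4*atan(y/3)/3.
Answer: -4*y**2*sin(3*y)/3 - 8*y*cos(3*y)/9 - exp(8 - 4*y**2)/20 + 4*log(y - 4) - log(y - 3) - 5*log(y + 2) + 8*sin(3*y)/27 + 4*atan(y/3)/3.


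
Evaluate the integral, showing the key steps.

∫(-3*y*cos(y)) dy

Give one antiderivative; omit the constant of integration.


Step 1. Integrate ∫(-3*y*cos(y)) dy by parts with u = y, dv = (-3*cos(y)) dy, so v = -3*sin(y): now -3*y*sin(y) + ∫(3*sin(y)) dy.
Step 2. Evaluate the standard form: now -3*y*sin(y) - 3*cos(y).
Answer: -3*y*sin(y) - 3*cos(y).


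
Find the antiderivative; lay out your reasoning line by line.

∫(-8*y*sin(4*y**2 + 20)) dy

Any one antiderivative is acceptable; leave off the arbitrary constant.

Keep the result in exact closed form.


Step 1. Substitute u = y**2 + 5, turning ∫(-8*y*sin(4*y**2 + 20)) dy into ∫(-4*sin(4*u)) du: now ∫(-4*sin(4*u)) du.
Step 2. Evaluate the standard form: now cos(4*u).
Step 3. Substitute back u = y**2 + 5: now cos(4*y**2 + 20).
Answer: cos(4*y**2 + 20).


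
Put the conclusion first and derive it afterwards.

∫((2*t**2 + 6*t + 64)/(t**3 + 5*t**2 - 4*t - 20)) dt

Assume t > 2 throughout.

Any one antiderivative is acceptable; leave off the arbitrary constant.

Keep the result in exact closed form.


The answer is 3*log(t - 2) - 5*log(t + 2) + 4*log(t + 5).
Step 1. Decompose ∫((2*t**2 + 6*t + 64)/(t**3 + 5*t**2 - 4*t - 20)) dt by partial fractions, (2*t**2 + 6*t + 64)/(t**3 + 5*t**2 - 4*t - 20) = 4/(t + 5) - 5/(t + 2) + 3/(t - 2): now ∫(3/(t - 2)) dt + ∫(-5/(t + 2)) dt + ∫(4/(t + 5)) dt.
Step 2. Evaluate the standard form [assuming t > -2]: now -5*log(t + 2) + ∫(3/(t - 2)) dt + ∫(4/(t + 5)) dt.
Step 3. Evaluate the standard form [assuming t > 2]: now 3*log(t - 2) - 5*log(t + 2) + ∫(4/(t + 5)) dt.
Step 4. Evaluate the standard form [assuming t > -5]: now 3*log(t - 2) - 5*log(t + 2) + 4*log(t + 5).
Answer: 3*log(t - 2) - 5*log(t + 2) + 4*log(t + 5).


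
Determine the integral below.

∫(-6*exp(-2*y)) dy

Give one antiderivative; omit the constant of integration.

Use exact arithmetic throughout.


Answer: 3*exp(-2*y).


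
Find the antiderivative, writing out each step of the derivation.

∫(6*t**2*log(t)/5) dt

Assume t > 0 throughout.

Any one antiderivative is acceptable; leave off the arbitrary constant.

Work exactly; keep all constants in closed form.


Step 1. Integrate ∫(6*t**2*log(t)/5) dt by parts with u = log(t), dv = (6*t**2/5) dt, so v = 2*t**3/5 [assuming t > 0]: now 2*t**3*log(t)/5 + ∫(-2*t**2/5) dt.
Step 2. Evaluate the standard form: now 2*t**3*log(t)/5 - 2*t**3/15.
Answer: 2*t**3*log(t)/5 - 2*t**3/15.


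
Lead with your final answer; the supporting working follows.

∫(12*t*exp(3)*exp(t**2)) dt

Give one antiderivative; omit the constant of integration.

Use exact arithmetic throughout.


The answer is 6*exp(t**2 + 3).
Step 1. Substitute u = t**2 + 3, turning ∫(12*t*exp(3)*exp(t**2)) dt into ∫(6*exp(u)) du: now ∫(6*exp(u)) du.
Step 2. Evaluate the standard form: now 6*exp(u).
Step 3. Substitute back u = t**2 + 3: now 6*exp(t**2 + 3).
Answer: 6*exp(t**2 + 3).


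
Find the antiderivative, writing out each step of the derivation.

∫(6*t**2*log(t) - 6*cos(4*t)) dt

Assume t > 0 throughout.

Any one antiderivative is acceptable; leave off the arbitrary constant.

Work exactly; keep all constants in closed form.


Step 1. Rewrite: now ∫(6*t**2*log(t)) dt + ∫(-6*cos(4*t)) dt.
Step 2. Evaluate the standard form: now -3*sin(4*t)/2 + ∫(6*t**2*log(t)) dt.
Step 3. Integrate ∫(6*t**2*log(t)) dt by parts with u = log(t), dv = (6*t**2) dt, so v = 2*t**3 [assuming t > 0]: now 2*t**3*log(t) - 3*sin(4*t)/2 + ∫(-2*t**2) dt.
Step 4. Evaluate the standard form: now 2*t**3*log(t) - 2*t**3/3 - 3*sin(4*t)/2.
Answer: 2*t**3*log(t) - 2*t**3/3 - 3*sin(4*t)/2.


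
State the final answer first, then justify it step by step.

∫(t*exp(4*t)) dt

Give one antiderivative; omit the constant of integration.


The answer is t*exp(4*t)/4 - exp(4*t)/16.
Step 1. Integrate ∫(t*exp(4*t)) dt by parts with u = t, dv = (exp(4*t)) dt, so v = exp(4*t)/4: now t*exp(4*t)/4 + ∫(-exp(4*t)/4) dt.
Step 2. Evaluate the standard form: now t*exp(4*t)/4 - exp(4*t)/16.
Answer: t*exp(4*t)/4 - exp(4*t)/16.


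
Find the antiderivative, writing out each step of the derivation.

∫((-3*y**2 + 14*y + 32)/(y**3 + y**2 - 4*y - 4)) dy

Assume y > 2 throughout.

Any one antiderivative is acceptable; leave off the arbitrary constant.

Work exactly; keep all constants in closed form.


Step 1. Decompose ∫((-3*y**2 + 14*y + 32)/(y**3 + y**2 - 4*y - 4)) dy by partial fractions, (-3*y**2 + 14*y + 32)/(y**3 + y**2 - 4*y - 4) = -2/(y + 2) - 5/(y + 1) + 4/(y - 2): now ∫(4/(y - 2)) dy + ∫(-5/(y + 1)) dy + ∫(-2/(y + 2)) dy.
Step 2. Evaluate the standard form [assuming y > -2]: now -2*log(y + 2) + ∫(4/(y - 2)) dy + ∫(-5/(y + 1)) dy.
Step 3. Evaluate the standard form [assuming y > 2]: now 4*log(y - 2) - 2*log(y + 2) + ∫(-5/(y + 1)) dy.
Step 4. Evaluate the standard form [assuming y > -1]: now 4*log(y - 2) - 5*log(y + 1) - 2*log(y + 2).
Answer: 4*log(y - 2) - 5*log(y + 1) - 2*log(y + 2).


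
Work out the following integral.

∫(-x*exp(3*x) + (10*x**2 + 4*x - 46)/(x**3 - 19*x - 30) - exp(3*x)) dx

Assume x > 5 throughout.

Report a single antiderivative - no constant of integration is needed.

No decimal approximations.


Answer: -x*exp(3*x)/3 - 2*exp(3*x)/9 + 4*log(x - 5) + 2*log(x + 2) + 4*log(x + 3).


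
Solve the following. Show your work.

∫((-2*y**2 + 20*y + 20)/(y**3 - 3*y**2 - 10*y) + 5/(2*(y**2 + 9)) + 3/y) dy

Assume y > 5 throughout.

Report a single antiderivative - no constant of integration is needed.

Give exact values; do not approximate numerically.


Step 1. Rewrite: now ∫(3/y) dy + ∫((-2*y**2 + 20*y + 20)/(y**3 - 3*y**2 - 10*y)) dy + ∫(5/(2*(y**2 + 9))) dy.
Step 2. Decompose ∫((-2*y**2 + 20*y + 20)/(y**3 - 3*y**2 - 10*y)) dy by partial fractions, (-2*y**2 + 20*y + 20)/(y**3 - 3*y**2 - 10*y) = -2/(y + 2) + 2/(y - 5) - 2/y: now ∫(-2/y) dy + ∫(3/y) dy + ∫(2/(y - 5)) dy + ∫(-2/(y + 2)) dy + ∫(5/(2*(y**2 + 9))) dy.
Step 3. Evaluate the standard form [assuming y > 0]: now -2*log(y) + ∫(3/y) dy + ∫(2/(y - 5)) dy + ∫(-2/(y + 2)) dy + ∫(5/(2*(y**2 + 9))) dy.
Step 4. Evaluate the standard form [assuming y > 5]: now -2*log(y) + 2*log(y - 5) + ∫(3/y) dy + ∫(-2/(y + 2)) dy + ∫(5/(2*(y**2 + 9))) dy.
Step 5. Evaluate the standard form [assuming y > -2]: now -2*log(y) + 2*log(y - 5) - 2*log(y + 2) + ∫(3/y) dy + ∫(5/(2*(y**2 + 9))) dy.
Step 6. Evaluate the standard form: now -2*log(y) + 2*log(y - 5) - 2*log(y + 2) + 5*atan(y/3)/6 + ∫(3/y) dy.
Step 7. Evaluate the standard form [assuming y > 0]: now log(y) + 2*log(y - 5) - 2*log(y + 2) + 5*atan(y/3)/6.
Answer: log(y) + 2*log(y - 5) - 2*log(y + 2) + 5*atan(y/3)/6.


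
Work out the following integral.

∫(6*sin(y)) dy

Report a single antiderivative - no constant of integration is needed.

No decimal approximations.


Answer: -6*cos(y).


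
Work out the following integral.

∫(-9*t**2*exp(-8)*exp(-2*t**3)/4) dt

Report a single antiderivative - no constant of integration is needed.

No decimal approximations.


Answer: 3*exp(-2*t**3 - 8)/8.


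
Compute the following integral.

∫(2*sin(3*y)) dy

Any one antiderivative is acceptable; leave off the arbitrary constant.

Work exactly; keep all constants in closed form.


Answer: -2*cos(3*y)/3.


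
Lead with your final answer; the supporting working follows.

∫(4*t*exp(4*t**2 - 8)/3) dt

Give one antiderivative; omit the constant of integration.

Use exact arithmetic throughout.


The answer is exp(4*t**2 - 8)/6.
Step 1. Substitute u = t**2 - 2, turning ∫(4*t*exp(4*t**2 - 8)/3) dt into ∫(2*exp(4*u)/3) du: now ∫(2*exp(4*u)/3) du.
Step 2. Evaluate the standard form: now exp(4*u)/6.
Step 3. Substitute back u = t**2 - 2: now exp(4*t**2 - 8)/6.
Answer: exp(4*t**2 - 8)/6.


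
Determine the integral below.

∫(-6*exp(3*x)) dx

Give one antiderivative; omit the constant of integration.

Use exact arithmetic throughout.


Answer: -2*exp(3*x).


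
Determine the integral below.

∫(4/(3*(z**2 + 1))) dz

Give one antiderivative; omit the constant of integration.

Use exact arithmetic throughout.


Answer: 4*atan(z)/3.


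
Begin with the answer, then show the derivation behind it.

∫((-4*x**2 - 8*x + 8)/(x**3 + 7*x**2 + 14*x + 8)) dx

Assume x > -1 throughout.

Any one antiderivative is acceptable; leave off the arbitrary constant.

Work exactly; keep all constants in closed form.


The answer is 4*log(x + 1) - 4*log(x + 2) - 4*log(x + 4).
Step 1. Decompose ∫((-4*x**2 - 8*x + 8)/(x**3 + 7*x**2 + 14*x + 8)) dx by partial fractions, (-4*x**2 - 8*x + 8)/(x**3 + 7*x**2 + 14*x + 8) = -4/(x + 4) - 4/(x + 2) + 4/(x + 1): now ∫(4/(x + 1)) dx + ∫(-4/(x + 2)) dx + ∫(-4/(x + 4)) dx.
Step 2. Evaluate the standard form [assuming x > -2]: now -4*log(x + 2) + ∫(4/(x + 1)) dx + ∫(-4/(x + 4)) dx.
Step 3. Evaluate the standard form [assuming x > -1]: now 4*log(x + 1) - 4*log(x + 2) + ∫(-4/(x + 4)) dx.
Step 4. Evaluate the standard form [assuming x > -4]: now 4*log(x + 1) - 4*log(x + 2) - 4*log(x + 4).
Answer: 4*log(x + 1) - 4*log(x + 2) - 4*log(x + 4).


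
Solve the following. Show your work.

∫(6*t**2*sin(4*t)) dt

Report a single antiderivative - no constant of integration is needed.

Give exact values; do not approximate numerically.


Step 1. Integrate ∫(6*t**2*sin(4*t)) dt by parts with u = t**2, dv = (6*sin(4*t)) dt, so v = -3*cos(4*t)/2: now -3*t**2*cos(4*t)/2 + ∫(3*t*cos(4*t)) dt.
Step 2. Integrate ∫(3*t*cos(4*t)) dt by parts with u = t, dv = (3*cos(4*t)) dt, so v = 3*sin(4*t)/4: now -3*t**2*cos(4*t)/2 + 3*t*sin(4*t)/4 + ∫(-3*sin(4*t)/4) dt.
Step 3. Evaluate the standard form: now -3*t**2*cos(4*t)/2 + 3*t*sin(4*t)/4 + 3*cos(4*t)/16.
Answer: -3*t**2*cos(4*t)/2 + 3*t*sin(4*t)/4 + 3*cos(4*t)/16.


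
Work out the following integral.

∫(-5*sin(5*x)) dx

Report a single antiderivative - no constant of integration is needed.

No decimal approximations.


Answer: cos(5*x).


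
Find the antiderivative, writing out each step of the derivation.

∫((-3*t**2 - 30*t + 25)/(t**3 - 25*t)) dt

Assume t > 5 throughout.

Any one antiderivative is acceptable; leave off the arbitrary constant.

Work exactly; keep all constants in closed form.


Step 1. Decompose ∫((-3*t**2 - 30*t + 25)/(t**3 - 25*t)) dt by partial fractions, (-3*t**2 - 30*t + 25)/(t**3 - 25*t) = 2/(t + 5) - 4/(t - 5) - 1/t: now ∫(-1/t) dt + ∫(-4/(t - 5)) dt + ∫(2/(t + 5)) dt.
Step 2. Evaluate the standard form [assuming t > 5]: now -4*log(t - 5) + ∫(-1/t) dt + ∫(2/(t + 5)) dt.
Step 3. Evaluate the standard form [assuming t > -5]: now -4*log(t - 5) + 2*log(t + 5) + ∫(-1/t) dt.
Step 4. Evaluate the standard form [assuming t > 0]: now -log(t) - 4*log(t - 5) + 2*log(t + 5).
Answer: -log(t) - 4*log(t - 5) + 2*log(t + 5).


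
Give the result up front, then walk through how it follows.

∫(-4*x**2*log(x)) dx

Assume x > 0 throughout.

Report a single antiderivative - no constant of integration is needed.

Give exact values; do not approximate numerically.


The answer is -4*x**3*log(x)/3 + 4*x**3/9.
Step 1. Integrate ∫(-4*x**2*log(x)) dx by parts with u = log(x), dv = (-4*x**2) dx, so v = -4*x**3/3 [assuming x > 0]: now -4*x**3*log(x)/3 + ∫(4*x**2/3) dx.
Step 2. Evaluate the standard form: now -4*x**3*log(x)/3 + 4*x**3/9.
Answer: -4*x**3*log(x)/3 + 4*x**3/9.


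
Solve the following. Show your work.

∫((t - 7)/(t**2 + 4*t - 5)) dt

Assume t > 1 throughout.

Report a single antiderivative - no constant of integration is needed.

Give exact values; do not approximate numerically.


Step 1. Decompose ∫((t - 7)/(t**2 + 4*t - 5)) dt by partial fractions, (t - 7)/(t**2 + 4*t - 5) = 2/(t + 5) - 1/(t - 1): now ∫(-1/(t - 1)) dt + ∫(2/(t + 5)) dt.
Step 2. Evaluate the standard form [assuming t > 1]: now -log(t - 1) + ∫(2/(t + 5)) dt.
Step 3. Evaluate the standard form [assuming t > -5]: now -log(t - 1) + 2*log(t + 5).
Answer: -log(t - 1) + 2*log(t + 5).


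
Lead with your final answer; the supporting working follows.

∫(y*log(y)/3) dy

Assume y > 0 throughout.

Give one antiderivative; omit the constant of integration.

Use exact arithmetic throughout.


The answer is y**2*log(y)/6 - y**2/12.
Step 1. Integrate ∫(y*log(y)/3) dy by parts with u = log(y), dv = (y/3) dy, so v = y**2/6 [assuming y > 0]: now y**2*log(y)/6 + ∫(-y/6) dy.
Step 2. Evaluate the standard form: now y**2*log(y)/6 - y**2/12.
Answer: y**2*log(y)/6 - y**2/12.


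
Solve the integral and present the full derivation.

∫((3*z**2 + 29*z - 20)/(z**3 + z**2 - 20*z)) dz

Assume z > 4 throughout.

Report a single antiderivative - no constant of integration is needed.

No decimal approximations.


Step 1. Decompose ∫((3*z**2 + 29*z - 20)/(z**3 + z**2 - 20*z)) dz by partial fractions, (3*z**2 + 29*z - 20)/(z**3 + z**2 - 20*z) = -2/(z + 5) + 4/(z - 4) + 1/z: now ∫(1/z) dz + ∫(4/(z - 4)) dz + ∫(-2/(z + 5)) dz.
Step 2. Evaluate the standard form [assuming z > -5]: now -2*log(z + 5) + ∫(1/z) dz + ∫(4/(z - 4)) dz.
Step 3. Evaluate the standard form [assuming z > 4]: now 4*log(z - 4) - 2*log(z + 5) + ∫(1/z) dz.
Step 4. Evaluate the standard form [assuming z > 0]: now log(z) + 4*log(z - 4) - 2*log(z + 5).
Answer: log(z) + 4*log(z - 4) - 2*log(z + 5).


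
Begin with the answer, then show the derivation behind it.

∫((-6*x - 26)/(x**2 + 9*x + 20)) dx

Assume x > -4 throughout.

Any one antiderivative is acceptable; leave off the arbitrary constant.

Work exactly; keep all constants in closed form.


The answer is -2*log(x + 4) - 4*log(x + 5).
Step 1. Decompose ∫((-6*x - 26)/(x**2 + 9*x + 20)) dx by partial fractions, (-6*x - 26)/(x**2 + 9*x + 20) = -4/(x + 5) - 2/(x + 4): now ∫(-2/(x + 4)) dx + ∫(-4/(x + 5)) dx.
Step 2. Evaluate the standard form [assuming x > -5]: now -4*log(x + 5) + ∫(-2/(x + 4)) dx.
Step 3. Evaluate the standard form [assuming x > -4]: now -2*log(x + 4) - 4*log(x + 5).
Answer: -2*log(x + 4) - 4*log(x + 5).
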